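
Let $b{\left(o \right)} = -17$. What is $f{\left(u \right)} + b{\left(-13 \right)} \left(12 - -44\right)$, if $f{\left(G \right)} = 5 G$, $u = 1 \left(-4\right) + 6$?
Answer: $-942$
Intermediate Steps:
$u = 2$ ($u = -4 + 6 = 2$)
$f{\left(u \right)} + b{\left(-13 \right)} \left(12 - -44\right) = 5 \cdot 2 - 17 \left(12 - -44\right) = 10 - 17 \left(12 + 44\right) = 10 - 952 = -942$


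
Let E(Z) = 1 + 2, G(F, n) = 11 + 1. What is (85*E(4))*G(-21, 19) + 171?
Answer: 3231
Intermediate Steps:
G(F, n) = 12
E(Z) = 3
(85*E(4))*G(-21, 19) + 171 = (85*3)*12 + 171 = 255*12 + 171 = 3060 + 171 = 3231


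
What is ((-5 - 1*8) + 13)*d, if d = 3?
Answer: 0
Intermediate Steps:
((-5 - 1*8) + 13)*d = ((-5 - 1*8) + 13)*3 = ((-5 - 8) + 13)*3 = (-13 + 13)*3 = 0*3 = 0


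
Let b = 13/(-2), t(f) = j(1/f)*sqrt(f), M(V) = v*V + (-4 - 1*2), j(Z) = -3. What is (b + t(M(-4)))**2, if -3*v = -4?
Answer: -239/4 + 13*I*sqrt(102) ≈ -59.75 + 131.29*I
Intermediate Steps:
v = 4/3 (v = -1/3*(-4) = 4/3 ≈ 1.3333)
M(V) = -6 + 4*V/3 (M(V) = 4*V/3 + (-4 - 1*2) = 4*V/3 + (-4 - 2) = 4*V/3 - 6 = -6 + 4*V/3)
t(f) = -3*sqrt(f)
b = -13/2 (b = 13*(-1/2) = -13/2 ≈ -6.5000)
(b + t(M(-4)))**2 = (-13/2 - 3*sqrt(-6 + (4/3)*(-4)))**2 = (-13/2 - 3*sqrt(-6 - 16/3))**2 = (-13/2 - I*sqrt(102))**2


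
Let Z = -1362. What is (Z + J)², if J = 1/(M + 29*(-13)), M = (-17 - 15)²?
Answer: 776536351369/418609 ≈ 1.8550e+6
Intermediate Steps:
M = 1024 (M = (-32)² = 1024)
J = 1/647 (J = 1/(1024 + 29*(-13)) = 1/(1024 - 377) = 1/647 ≈ 0.0015456)
(Z + J)² = (-1362 + 1/647)² = (-881213/647)² = 776536351369/418609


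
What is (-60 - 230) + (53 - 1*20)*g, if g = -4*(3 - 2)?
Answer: -422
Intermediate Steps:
g = -4 (g = -4*1 = -4)
(-60 - 230) + (53 - 1*20)*g = (-60 - 230) + (53 - 1*20)*(-4) = -290 + (53 - 20)*(-4) = -290 + 33*(-4) = -290 - 132 = -422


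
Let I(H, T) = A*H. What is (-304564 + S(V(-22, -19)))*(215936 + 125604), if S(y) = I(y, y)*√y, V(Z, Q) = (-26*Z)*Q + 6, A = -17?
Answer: -104020788560 + 63066727160*I*√10862 ≈ -1.0402e+11 + 6.5729e+12*I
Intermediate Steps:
I(H, T) = -17*H
V(Z, Q) = 6 - 26*Q*Z (V(Z, Q) = -26*Q*Z + 6 = 6 - 26*Q*Z)
S(y) = -17*y^(3/2) (S(y) = (-17*y)*√y = -17*y^(3/2))
(-304564 + S(V(-22, -19)))*(215936 + 125604) = (-304564 - 17*(6 - 26*(-19)*(-22))^(3/2))*(215936 + 125604) = (-304564 - 17*(6 - 10868)^(3/2))*341540 = (-304564 - (-184654)*I*√10862)*341540 = (-304564 + 184654*I*√10862)*341540 = -104020788560 + 63066727160*I*√10862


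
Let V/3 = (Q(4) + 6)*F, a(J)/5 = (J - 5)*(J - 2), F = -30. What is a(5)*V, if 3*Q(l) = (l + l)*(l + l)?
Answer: 0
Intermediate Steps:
a(J) = 5*(-5 + J)*(-2 + J) (a(J) = 5*((J - 5)*(J - 2)) = 5*((-5 + J)*(-2 + J)) = 5*(-5 + J)*(-2 + J))
Q(l) = 4*l²/3 (Q(l) = ((l + l)*(l + l))/3 = ((2*l)*(2*l))/3 = (4*l²)/3 = 4*l²/3)
V = -2460 (V = 3*(((4/3)*4² + 6)*(-30)) = 3*(((4/3)*16 + 6)*(-30)) = 3*((64/3 + 6)*(-30)) = 3*((82/3)*(-30)) = 3*(-820) = -2460)
a(5)*V = (50 - 35*5 + 5*5²)*(-2460) = (50 - 175 + 5*25)*(-2460) = (50 - 175 + 125)*(-2460) = 0*(-2460) = 0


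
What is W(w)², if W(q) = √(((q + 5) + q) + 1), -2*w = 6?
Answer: 0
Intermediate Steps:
w = -3 (w = -½*6 = -3)
W(q) = √(6 + 2*q) (W(q) = √(((5 + q) + q) + 1) = √((5 + 2*q) + 1) = √(6 + 2*q))
W(w)² = (√(6 + 2*(-3)))² = (√(6 - 6))² = (√0)² = 0² = 0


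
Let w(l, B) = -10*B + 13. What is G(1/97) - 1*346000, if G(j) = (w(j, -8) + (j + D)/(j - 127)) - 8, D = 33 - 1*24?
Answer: -2130490922/6159 ≈ -3.4592e+5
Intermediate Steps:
w(l, B) = 13 - 10*B
D = 9 (D = 33 - 24 = 9)
G(j) = 85 + (9 + j)/(-127 + j) (G(j) = ((13 - 10*(-8)) + (j + 9)/(j - 127)) - 8 = ((13 + 80) + (9 + j)/(-127 + j)) - 8 = (93 + (9 + j)/(-127 + j)) - 8 = 85 + (9 + j)/(-127 + j))
G(1/97) - 1*346000 = 2*(-5393 + 43/97)/(-127 + 1/97) - 1*346000 = 2*(-5393 + 43*(1/97))/(-127 + 1/97) - 346000 = 2*(-5393 + 43/97)/(-12318/97) - 346000 = 2*(-97/12318)*(-523078/97) - 346000 = 523078/6159 - 346000 = -2130490922/6159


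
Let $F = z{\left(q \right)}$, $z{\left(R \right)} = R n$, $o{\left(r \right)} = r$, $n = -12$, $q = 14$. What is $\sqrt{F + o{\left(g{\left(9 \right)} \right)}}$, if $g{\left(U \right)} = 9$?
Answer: $i \sqrt{159} \approx 12.61 i$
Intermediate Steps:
$z{\left(R \right)} = - 12 R$ ($z{\left(R \right)} = R \left(-12\right) = - 12 R$)
$F = -168$ ($F = \left(-12\right) 14 = -168$)
$\sqrt{F + o{\left(g{\left(9 \right)} \right)}} = \sqrt{-168 + 9} = \sqrt{-159} = i \sqrt{159}$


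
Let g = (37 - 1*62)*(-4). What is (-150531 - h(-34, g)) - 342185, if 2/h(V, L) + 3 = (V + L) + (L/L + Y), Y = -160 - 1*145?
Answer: -118744554/241 ≈ -4.9272e+5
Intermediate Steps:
Y = -305 (Y = -160 - 145 = -305)
g = 100 (g = (37 - 62)*(-4) = -25*(-4) = 100)
h(V, L) = 2/(-307 + L + V) (h(V, L) = 2/(-3 + ((V + L) + (L/L - 305))) = 2/(-3 + ((L + V) + (1 - 305))) = 2/(-3 + ((L + V) - 304)) = 2/(-3 + (-304 + L + V)) = 2/(-307 + L + V))
(-150531 - h(-34, g)) - 342185 = (-150531 - 2/(-307 + 100 - 34)) - 342185 = (-150531 - 2/(-241)) - 342185 = (-150531 - 2*(-1)/241) - 342185 = (-150531 - 1*(-2/241)) - 342185 = (-150531 + 2/241) - 342185 = -36277969/241 - 342185 = -118744554/241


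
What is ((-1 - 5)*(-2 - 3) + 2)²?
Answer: 1024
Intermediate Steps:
((-1 - 5)*(-2 - 3) + 2)² = (-6*(-5) + 2)² = (30 + 2)² = 32² = 1024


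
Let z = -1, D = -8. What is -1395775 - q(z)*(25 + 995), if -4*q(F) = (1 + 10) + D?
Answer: -1395010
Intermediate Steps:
q(F) = -¾ (q(F) = -((1 + 10) - 8)/4 = -(11 - 8)/4 = -¼*3 = -¾)
-1395775 - q(z)*(25 + 995) = -1395775 - (-3)*(25 + 995)/4 = -1395775 - (-3)*1020/4 = -1395775 - 1*(-765) = -1395775 + 765 = -1395010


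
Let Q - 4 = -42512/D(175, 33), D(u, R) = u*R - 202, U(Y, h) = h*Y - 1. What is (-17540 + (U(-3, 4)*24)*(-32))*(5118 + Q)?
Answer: -215364089064/5573 ≈ -3.8644e+7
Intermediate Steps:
U(Y, h) = -1 + Y*h (U(Y, h) = Y*h - 1 = -1 + Y*h)
D(u, R) = -202 + R*u (D(u, R) = R*u - 202 = -202 + R*u)
Q = -20220/5573 (Q = 4 - 42512/(-202 + 33*175) = 4 - 42512/(-202 + 5775) = 4 - 42512/5573 = -20220/5573 ≈ -3.6282)
(-17540 + (U(-3, 4)*24)*(-32))*(5118 + Q) = (-17540 + ((-1 - 3*4)*24)*(-32))*(5118 - 20220/5573) = (-17540 + ((-1 - 12)*24)*(-32))*(28502394/5573) = (-17540 - 13*24*(-32))*(28502394/5573) = (-17540 - 312*(-32))*(28502394/5573) = (-17540 + 9984)*(28502394/5573) = -7556*28502394/5573 = -215364089064/5573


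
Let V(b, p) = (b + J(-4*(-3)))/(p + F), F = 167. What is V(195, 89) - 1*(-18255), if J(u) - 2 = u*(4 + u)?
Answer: 4673669/256 ≈ 18257.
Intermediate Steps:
J(u) = 2 + u*(4 + u)
V(b, p) = (194 + b)/(167 + p) (V(b, p) = (b + (2 + (-4*(-3))² + 4*(-4*(-3))))/(p + 167) = (b + (2 + 12² + 4*12))/(167 + p) = (b + (2 + 144 + 48))/(167 + p) = (b + 194)/(167 + p) = (194 + b)/(167 + p))
V(195, 89) - 1*(-18255) = (194 + 195)/(167 + 89) - 1*(-18255) = 389/256 + 18255 = 4673669/256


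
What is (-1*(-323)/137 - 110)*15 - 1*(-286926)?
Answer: 39087657/137 ≈ 2.8531e+5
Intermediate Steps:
(-1*(-323)/137 - 110)*15 - 1*(-286926) = (323*(1/137) - 110)*15 + 286926 = (323/137 - 110)*15 + 286926 = -14747/137*15 + 286926 = -221205/137 + 286926 = 39087657/137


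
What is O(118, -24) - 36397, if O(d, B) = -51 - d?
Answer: -36566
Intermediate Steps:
O(118, -24) - 36397 = (-51 - 1*118) - 36397 = (-51 - 118) - 36397 = -169 - 36397 = -36566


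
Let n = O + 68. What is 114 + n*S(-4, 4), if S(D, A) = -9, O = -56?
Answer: 6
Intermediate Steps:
n = 12 (n = -56 + 68 = 12)
114 + n*S(-4, 4) = 114 + 12*(-9) = 114 - 108 = 6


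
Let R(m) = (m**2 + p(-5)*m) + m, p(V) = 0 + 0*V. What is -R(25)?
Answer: -650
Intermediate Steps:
p(V) = 0 (p(V) = 0 + 0 = 0)
R(m) = m + m**2 (R(m) = (m**2 + 0*m) + m = (m**2 + 0) + m = m**2 + m = m + m**2)
-R(25) = -25*(1 + 25) = -25*26 = -1*650 = -650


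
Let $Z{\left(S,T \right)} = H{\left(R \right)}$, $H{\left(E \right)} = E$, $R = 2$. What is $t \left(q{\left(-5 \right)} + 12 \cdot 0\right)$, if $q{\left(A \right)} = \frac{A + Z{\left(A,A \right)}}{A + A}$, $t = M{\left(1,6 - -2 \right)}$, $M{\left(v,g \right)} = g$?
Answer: $\frac{12}{5} \approx 2.4$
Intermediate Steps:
$t = 8$ ($t = 6 - -2 = 6 + 2 = 8$)
$Z{\left(S,T \right)} = 2$
$q{\left(A \right)} = \frac{2 + A}{2 A}$ ($q{\left(A \right)} = \frac{A + 2}{A + A} = \frac{2 + A}{2 A}$)
$t \left(q{\left(-5 \right)} + 12 \cdot 0\right) = 8 \left(\frac{2 - 5}{2 \left(-5\right)} + 12 \cdot 0\right) = 8 \left(\frac{1}{2} \left(- \frac{1}{5}\right) \left(-3\right) + 0\right) = 8 \left(\frac{3}{10} + 0\right) = 8 \cdot \frac{3}{10} = \frac{12}{5}$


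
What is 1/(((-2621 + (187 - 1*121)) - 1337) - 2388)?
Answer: -1/6280 ≈ -0.00015924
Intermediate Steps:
1/(((-2621 + (187 - 1*121)) - 1337) - 2388) = 1/(((-2621 + (187 - 121)) - 1337) - 2388) = 1/(((-2621 + 66) - 1337) - 2388) = 1/((-2555 - 1337) - 2388) = 1/(-3892 - 2388) = 1/(-6280) = -1/6280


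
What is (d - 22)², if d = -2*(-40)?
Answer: 3364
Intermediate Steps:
d = 80
(d - 22)² = (80 - 22)² = 58² = 3364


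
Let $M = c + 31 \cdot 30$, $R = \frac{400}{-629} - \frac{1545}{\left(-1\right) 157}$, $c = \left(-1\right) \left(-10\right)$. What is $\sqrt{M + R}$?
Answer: $\frac{5 \sqrt{370271707169}}{98753} \approx 30.809$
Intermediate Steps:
$c = 10$
$R = \frac{909005}{98753}$ ($R = 400 \left(- \frac{1}{629}\right) - \frac{1545}{-157} = - \frac{400}{629} - - \frac{1545}{157} = - \frac{400}{629} + \frac{1545}{157} = \frac{909005}{98753} \approx 9.2048$)
$M = 940$ ($M = 10 + 31 \cdot 30 = 10 + 930 = 940$)
$\sqrt{M + R} = \sqrt{940 + \frac{909005}{98753}} = \sqrt{\frac{93736825}{98753}} = \frac{5 \sqrt{370271707169}}{98753}$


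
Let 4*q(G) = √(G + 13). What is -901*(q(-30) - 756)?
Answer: 681156 - 901*I*√17/4 ≈ 6.8116e+5 - 928.73*I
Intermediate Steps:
q(G) = √(13 + G)/4 (q(G) = √(G + 13)/4 = √(13 + G)/4)
-901*(q(-30) - 756) = -901*(√(13 - 30)/4 - 756) = -901*(√(-17)/4 - 756) = -901*((I*√17)/4 - 756) = -901*(I*√17/4 - 756) = -901*(-756 + I*√17/4) = 681156 - 901*I*√17/4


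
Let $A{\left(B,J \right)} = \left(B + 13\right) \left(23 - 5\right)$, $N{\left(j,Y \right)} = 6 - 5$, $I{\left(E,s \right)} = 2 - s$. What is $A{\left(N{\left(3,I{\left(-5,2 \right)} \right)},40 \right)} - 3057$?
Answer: $-2805$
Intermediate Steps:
$N{\left(j,Y \right)} = 1$ ($N{\left(j,Y \right)} = 6 - 5 = 1$)
$A{\left(B,J \right)} = 234 + 18 B$ ($A{\left(B,J \right)} = \left(13 + B\right) 18 = 234 + 18 B$)
$A{\left(N{\left(3,I{\left(-5,2 \right)} \right)},40 \right)} - 3057 = \left(234 + 18 \cdot 1\right) - 3057 = \left(234 + 18\right) - 3057 = 252 - 3057 = -2805$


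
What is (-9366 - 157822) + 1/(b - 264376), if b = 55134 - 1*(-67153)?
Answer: -23755575733/142089 ≈ -1.6719e+5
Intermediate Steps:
b = 122287 (b = 55134 + 67153 = 122287)
(-9366 - 157822) + 1/(b - 264376) = (-9366 - 157822) + 1/(122287 - 264376) = -167188 + 1/(-142089) = -167188 - 1/142089 = -23755575733/142089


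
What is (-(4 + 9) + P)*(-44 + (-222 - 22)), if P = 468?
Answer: -131040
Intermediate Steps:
(-(4 + 9) + P)*(-44 + (-222 - 22)) = (-(4 + 9) + 468)*(-44 + (-222 - 22)) = (-1*13 + 468)*(-44 - 244) = (-13 + 468)*(-288) = 455*(-288) = -131040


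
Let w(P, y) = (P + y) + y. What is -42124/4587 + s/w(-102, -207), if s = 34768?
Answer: -5033800/65747 ≈ -76.563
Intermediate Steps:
w(P, y) = P + 2*y
-42124/4587 + s/w(-102, -207) = -42124/4587 + 34768/(-102 + 2*(-207)) = -42124*1/4587 + 34768/(-102 - 414) = -42124/4587 + 34768/(-516) = -42124/4587 + 34768*(-1/516) = -42124/4587 - 8692/129 = -5033800/65747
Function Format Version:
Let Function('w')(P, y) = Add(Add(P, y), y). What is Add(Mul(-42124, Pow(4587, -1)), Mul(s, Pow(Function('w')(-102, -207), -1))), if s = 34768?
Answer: Rational(-5033800, 65747) ≈ -76.563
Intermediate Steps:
Function('w')(P, y) = Add(P, Mul(2, y))
Add(Mul(-42124, Pow(4587, -1)), Mul(s, Pow(Function('w')(-102, -207), -1))) = Add(Mul(-42124, Pow(4587, -1)), Mul(34768, Pow(Add(-102, Mul(2, -207)), -1))) = Add(Mul(-42124, Rational(1, 4587)), Mul(34768, Pow(Add(-102, -414), -1))) = Add(Rational(-42124, 4587), Mul(34768, Pow(-516, -1))) = Add(Rational(-42124, 4587), Mul(34768, Rational(-1, 516))) = Add(Rational(-42124, 4587), Rational(-8692, 129)) = Rational(-5033800, 65747)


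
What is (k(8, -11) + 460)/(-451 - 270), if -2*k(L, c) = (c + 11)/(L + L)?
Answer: -460/721 ≈ -0.63800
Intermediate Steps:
k(L, c) = -(11 + c)/(4*L) (k(L, c) = -(c + 11)/(2*(L + L)) = -(11 + c)/(2*(2*L)) = -(11 + c)*1/(2*L)/2 = -(11 + c)/(4*L))
(k(8, -11) + 460)/(-451 - 270) = ((¼)*(-11 - 1*(-11))/8 + 460)/(-451 - 270) = ((¼)*(⅛)*(-11 + 11) + 460)/(-721) = ((¼)*(⅛)*0 + 460)*(-1/721) = (0 + 460)*(-1/721) = 460*(-1/721) = -460/721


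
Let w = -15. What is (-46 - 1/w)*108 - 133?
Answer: -25469/5 ≈ -5093.8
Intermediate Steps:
(-46 - 1/w)*108 - 133 = (-46 - 1/(-15))*108 - 133 = (-46 - 1*(-1/15))*108 - 133 = (-46 + 1/15)*108 - 133 = -689/15*108 - 133 = -24804/5 - 133 = -25469/5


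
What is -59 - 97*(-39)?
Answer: 3724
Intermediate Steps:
-59 - 97*(-39) = -59 + 3783 = 3724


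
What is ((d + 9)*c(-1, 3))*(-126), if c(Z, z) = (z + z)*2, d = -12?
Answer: 4536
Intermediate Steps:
c(Z, z) = 4*z (c(Z, z) = (2*z)*2 = 4*z)
((d + 9)*c(-1, 3))*(-126) = ((-12 + 9)*(4*3))*(-126) = -3*12*(-126) = -36*(-126) = 4536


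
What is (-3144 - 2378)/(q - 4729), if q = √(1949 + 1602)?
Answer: 13056769/11179945 + 2761*√3551/11179945 ≈ 1.1826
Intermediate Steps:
q = √3551 ≈ 59.590
(-3144 - 2378)/(q - 4729) = (-3144 - 2378)/(√3551 - 4729) = -5522/(-4729 + √3551)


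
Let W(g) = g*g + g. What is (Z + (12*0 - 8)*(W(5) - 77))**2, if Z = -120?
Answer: 65536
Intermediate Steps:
W(g) = g + g**2 (W(g) = g**2 + g = g + g**2)
(Z + (12*0 - 8)*(W(5) - 77))**2 = (-120 + (12*0 - 8)*(5*(1 + 5) - 77))**2 = (-120 + (0 - 8)*(5*6 - 77))**2 = (-120 - 8*(30 - 77))**2 = (-120 - 8*(-47))**2 = (-120 + 376)**2 = 256**2 = 65536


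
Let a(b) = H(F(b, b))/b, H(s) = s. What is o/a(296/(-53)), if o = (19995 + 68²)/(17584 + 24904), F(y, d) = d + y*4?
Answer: 24619/212440 ≈ 0.11589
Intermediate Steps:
F(y, d) = d + 4*y
a(b) = 5 (a(b) = (b + 4*b)/b = (5*b)/b = 5)
o = 24619/42488 (o = (19995 + 4624)/42488 = 24619*(1/42488) = 24619/42488 ≈ 0.57943)
o/a(296/(-53)) = (24619/42488)/5 = (24619/42488)*(⅕) = 24619/212440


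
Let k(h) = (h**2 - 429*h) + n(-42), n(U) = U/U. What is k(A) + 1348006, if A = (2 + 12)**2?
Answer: 1302339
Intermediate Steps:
n(U) = 1
A = 196 (A = 14**2 = 196)
k(h) = 1 + h**2 - 429*h (k(h) = (h**2 - 429*h) + 1 = 1 + h**2 - 429*h)
k(A) + 1348006 = (1 + 196**2 - 429*196) + 1348006 = (1 + 38416 - 84084) + 1348006 = -45667 + 1348006 = 1302339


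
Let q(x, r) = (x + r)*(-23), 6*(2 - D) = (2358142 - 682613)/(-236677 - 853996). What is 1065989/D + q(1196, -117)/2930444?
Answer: 20442403415107345123/43263917690620 ≈ 4.7250e+5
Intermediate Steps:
D = 14763605/6544038 (D = 2 - (2358142 - 682613)/(6*(-236677 - 853996)) = 2 - 1675529/(6*(-1090673)) = 2 - 1675529*(-1)/(6*1090673) = 2 - ⅙*(-1675529/1090673) = 2 + 1675529/6544038 = 14763605/6544038 ≈ 2.2560)
q(x, r) = -23*r - 23*x (q(x, r) = (r + x)*(-23) = -23*r - 23*x)
1065989/D + q(1196, -117)/2930444 = 1065989/(14763605/6544038) + (-23*(-117) - 23*1196)/2930444 = 1065989*(6544038/14763605) + (2691 - 27508)*(1/2930444) = 6975872523582/14763605 - 24817*1/2930444 = 6975872523582/14763605 - 24817/2930444 = 20442403415107345123/43263917690620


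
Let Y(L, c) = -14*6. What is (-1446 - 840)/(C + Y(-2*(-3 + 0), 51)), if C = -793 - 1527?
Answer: 1143/1202 ≈ 0.95092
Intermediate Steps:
C = -2320
Y(L, c) = -84
(-1446 - 840)/(C + Y(-2*(-3 + 0), 51)) = (-1446 - 840)/(-2320 - 84) = -2286/(-2404) = -2286*(-1/2404) = 1143/1202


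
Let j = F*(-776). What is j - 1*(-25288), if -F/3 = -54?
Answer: -100424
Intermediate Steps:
F = 162 (F = -3*(-54) = 162)
j = -125712 (j = 162*(-776) = -125712)
j - 1*(-25288) = -125712 - 1*(-25288) = -125712 + 25288 = -100424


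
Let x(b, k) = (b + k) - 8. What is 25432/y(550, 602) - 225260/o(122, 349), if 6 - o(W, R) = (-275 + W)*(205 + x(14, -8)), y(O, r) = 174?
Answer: 8342776/60059 ≈ 138.91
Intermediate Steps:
x(b, k) = -8 + b + k
o(W, R) = 55831 - 203*W (o(W, R) = 6 - (-275 + W)*(205 + (-8 + 14 - 8)) = 6 - (-275 + W)*(205 - 2) = 6 - (-275 + W)*203 = 6 - (-55825 + 203*W) = 6 + (55825 - 203*W) = 55831 - 203*W)
25432/y(550, 602) - 225260/o(122, 349) = 25432/174 - 225260/(55831 - 203*122) = 25432*(1/174) - 225260/(55831 - 24766) = 12716/87 - 225260/31065 = 12716/87 - 225260*1/31065 = 12716/87 - 45052/6213 = 8342776/60059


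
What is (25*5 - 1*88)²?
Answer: 1369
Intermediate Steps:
(25*5 - 1*88)² = (125 - 88)² = 37² = 1369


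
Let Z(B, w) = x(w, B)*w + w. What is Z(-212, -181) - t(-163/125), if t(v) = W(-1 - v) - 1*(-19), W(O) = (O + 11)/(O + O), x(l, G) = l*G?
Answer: -527861845/76 ≈ -6.9456e+6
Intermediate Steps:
x(l, G) = G*l
Z(B, w) = w + B*w² (Z(B, w) = (B*w)*w + w = B*w² + w = w + B*w²)
W(O) = (11 + O)/(2*O) (W(O) = (11 + O)/((2*O)) = (11 + O)*(1/(2*O)) = (11 + O)/(2*O))
t(v) = 19 + (10 - v)/(2*(-1 - v)) (t(v) = (11 + (-1 - v))/(2*(-1 - v)) - 1*(-19) = (10 - v)/(2*(-1 - v)) + 19 = 19 + (10 - v)/(2*(-1 - v)))
Z(-212, -181) - t(-163/125) = -181*(1 - 212*(-181)) - (28 + 39*(-163/125))/(2*(1 - 163/125)) = -181*(1 + 38372) - (28 + 39*(-163*1/125))/(2*(1 - 163*1/125)) = -181*38373 - (28 + 39*(-163/125))/(2*(1 - 163/125)) = -6945513 - (28 - 6357/125)/(2*(-38/125)) = -6945513 - (-125)*(-2857)/(2*38*125) = -6945513 - 1*2857/76 = -6945513 - 2857/76 = -527861845/76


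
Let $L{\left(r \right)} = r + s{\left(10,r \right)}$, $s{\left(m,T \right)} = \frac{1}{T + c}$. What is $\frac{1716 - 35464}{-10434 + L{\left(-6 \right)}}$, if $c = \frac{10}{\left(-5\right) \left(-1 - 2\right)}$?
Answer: $\frac{539968}{167043} \approx 3.2325$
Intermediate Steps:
$c = \frac{2}{3}$ ($c = \frac{10}{\left(-5\right) \left(-3\right)} = \frac{10}{15} = 10 \cdot \frac{1}{15} = \frac{2}{3} \approx 0.66667$)
$s{\left(m,T \right)} = \frac{1}{\frac{2}{3} + T}$ ($s{\left(m,T \right)} = \frac{1}{T + \frac{2}{3}} = \frac{1}{\frac{2}{3} + T}$)
$L{\left(r \right)} = r + \frac{3}{2 + 3 r}$
$\frac{1716 - 35464}{-10434 + L{\left(-6 \right)}} = \frac{1716 - 35464}{-10434 - \left(6 - \frac{1}{\frac{2}{3} - 6}\right)} = - \frac{33748}{-10434 - \left(6 - \frac{1}{- \frac{16}{3}}\right)} = - \frac{33748}{-10434 - \frac{99}{16}} = - \frac{33748}{- \frac{167043}{16}} = \left(-33748\right) \left(- \frac{16}{167043}\right) = \frac{539968}{167043}$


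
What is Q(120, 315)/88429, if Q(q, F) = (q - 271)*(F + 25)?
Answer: -51340/88429 ≈ -0.58058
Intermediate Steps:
Q(q, F) = (-271 + q)*(25 + F)
Q(120, 315)/88429 = (-6775 - 271*315 + 25*120 + 315*120)/88429 = (-6775 - 85365 + 3000 + 37800)*(1/88429) = -51340*1/88429 = -51340/88429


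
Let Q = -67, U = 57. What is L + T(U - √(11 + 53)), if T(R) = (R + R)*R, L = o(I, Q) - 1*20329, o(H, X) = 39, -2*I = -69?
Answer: -15488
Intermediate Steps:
I = 69/2 (I = -½*(-69) = 69/2 ≈ 34.500)
L = -20290 (L = 39 - 1*20329 = 39 - 20329 = -20290)
T(R) = 2*R² (T(R) = (2*R)*R = 2*R²)
L + T(U - √(11 + 53)) = -20290 + 2*(57 - √(11 + 53))² = -20290 + 2*(57 - √64)² = -20290 + 2*(57 - 1*8)² = -20290 + 2*(57 - 8)² = -20290 + 2*49² = -20290 + 2*2401 = -20290 + 4802 = -15488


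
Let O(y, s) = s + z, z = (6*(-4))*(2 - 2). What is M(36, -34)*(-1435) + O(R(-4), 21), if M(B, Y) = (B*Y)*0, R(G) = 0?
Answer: 21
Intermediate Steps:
z = 0 (z = -24*0 = 0)
M(B, Y) = 0
O(y, s) = s (O(y, s) = s + 0 = s)
M(36, -34)*(-1435) + O(R(-4), 21) = 0*(-1435) + 21 = 0 + 21 = 21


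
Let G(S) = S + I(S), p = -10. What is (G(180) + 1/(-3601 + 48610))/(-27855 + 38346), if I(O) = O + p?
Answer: 15753151/472189419 ≈ 0.033362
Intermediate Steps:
I(O) = -10 + O (I(O) = O - 10 = -10 + O)
G(S) = -10 + 2*S (G(S) = S + (-10 + S) = -10 + 2*S)
(G(180) + 1/(-3601 + 48610))/(-27855 + 38346) = ((-10 + 2*180) + 1/(-3601 + 48610))/(-27855 + 38346) = ((-10 + 360) + 1/45009)/10491 = (350 + 1/45009)*(1/10491) = (15753151/45009)*(1/10491) = 15753151/472189419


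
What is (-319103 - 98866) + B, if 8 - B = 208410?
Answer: -626371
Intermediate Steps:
B = -208402 (B = 8 - 1*208410 = 8 - 208410 = -208402)
(-319103 - 98866) + B = (-319103 - 98866) - 208402 = -417969 - 208402 = -626371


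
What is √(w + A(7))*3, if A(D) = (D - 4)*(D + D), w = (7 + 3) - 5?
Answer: 3*√47 ≈ 20.567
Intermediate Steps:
w = 5 (w = 10 - 5 = 5)
A(D) = 2*D*(-4 + D) (A(D) = (-4 + D)*(2*D) = 2*D*(-4 + D))
√(w + A(7))*3 = √(5 + 2*7*(-4 + 7))*3 = √(5 + 2*7*3)*3 = √(5 + 42)*3 = √47*3 = 3*√47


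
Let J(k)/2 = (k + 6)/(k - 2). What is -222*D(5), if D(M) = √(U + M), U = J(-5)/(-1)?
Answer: -222*√259/7 ≈ -510.39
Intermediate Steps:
J(k) = 2*(6 + k)/(-2 + k) (J(k) = 2*((k + 6)/(k - 2)) = 2*((6 + k)/(-2 + k)) = 2*(6 + k)/(-2 + k))
U = 2/7 (U = (2*(6 - 5)/(-2 - 5))/(-1) = (2*1/(-7))*(-1) = (2*(-⅐)*1)*(-1) = -2/7*(-1) = 2/7 ≈ 0.28571)
D(M) = √(2/7 + M)
-222*D(5) = -222*√(14 + 49*5)/7 = -222*√(14 + 245)/7 = -222*√259/7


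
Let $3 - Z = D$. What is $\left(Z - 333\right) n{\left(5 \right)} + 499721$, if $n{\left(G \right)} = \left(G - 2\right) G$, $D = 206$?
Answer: $491681$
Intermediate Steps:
$Z = -203$ ($Z = 3 - 206 = -203$)
$n{\left(G \right)} = G \left(-2 + G\right)$ ($n{\left(G \right)} = \left(-2 + G\right) G = G \left(-2 + G\right)$)
$\left(Z - 333\right) n{\left(5 \right)} + 499721 = \left(-203 - 333\right) 5 \left(-2 + 5\right) + 499721 = - 536 \cdot 5 \cdot 3 + 499721 = \left(-536\right) 15 + 499721 = -8040 + 499721 = 491681$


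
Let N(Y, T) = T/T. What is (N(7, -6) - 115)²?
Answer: 12996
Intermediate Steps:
N(Y, T) = 1
(N(7, -6) - 115)² = (1 - 115)² = (-114)² = 12996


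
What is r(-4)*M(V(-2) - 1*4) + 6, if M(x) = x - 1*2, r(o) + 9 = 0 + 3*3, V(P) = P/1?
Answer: 6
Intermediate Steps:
V(P) = P (V(P) = P*1 = P)
r(o) = 0 (r(o) = -9 + (0 + 3*3) = -9 + (0 + 9) = -9 + 9 = 0)
M(x) = -2 + x (M(x) = x - 2 = -2 + x)
r(-4)*M(V(-2) - 1*4) + 6 = 0*(-2 + (-2 - 1*4)) + 6 = 0*(-2 + (-2 - 4)) + 6 = 0*(-2 - 6) + 6 = 0*(-8) + 6 = 0 + 6 = 6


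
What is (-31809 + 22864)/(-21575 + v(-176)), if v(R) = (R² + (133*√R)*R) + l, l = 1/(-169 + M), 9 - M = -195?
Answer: -25753236425/29560733781924 - 64124021500*I*√11/7390183445481 ≈ -0.0008712 - 0.028778*I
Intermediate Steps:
M = 204 (M = 9 - 1*(-195) = 9 + 195 = 204)
l = 1/35 (l = 1/(-169 + 204) = 1/35 ≈ 0.028571)
v(R) = 1/35 + R² + 133*R^(3/2) (v(R) = (R² + (133*√R)*R) + 1/35 = (R² + 133*R^(3/2)) + 1/35 = 1/35 + R² + 133*R^(3/2))
(-31809 + 22864)/(-21575 + v(-176)) = (-31809 + 22864)/(-21575 + (1/35 + (-176)² + 133*(-176)^(3/2))) = -8945/(-21575 + (1/35 + 30976 + 133*(-704*I*√11))) = -8945/(-21575 + (1/35 + 30976 - 93632*I*√11)) = -8945/(-21575 + (1084161/35 - 93632*I*√11)) = -8945/(329036/35 - 93632*I*√11)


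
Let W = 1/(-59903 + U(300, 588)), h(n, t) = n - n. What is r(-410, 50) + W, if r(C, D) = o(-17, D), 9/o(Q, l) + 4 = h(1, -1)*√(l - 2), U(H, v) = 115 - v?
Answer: -135847/60376 ≈ -2.2500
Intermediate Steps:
h(n, t) = 0
o(Q, l) = -9/4 (o(Q, l) = 9/(-4 + 0*√(l - 2)) = 9/(-4 + 0*√(-2 + l)) = 9/(-4 + 0) = 9/(-4) = 9*(-¼) = -9/4)
r(C, D) = -9/4
W = -1/60376 (W = 1/(-59903 + (115 - 1*588)) = 1/(-59903 + (115 - 588)) = 1/(-59903 - 473) = 1/(-60376) = -1/60376 ≈ -1.6563e-5)
r(-410, 50) + W = -9/4 - 1/60376 = -135847/60376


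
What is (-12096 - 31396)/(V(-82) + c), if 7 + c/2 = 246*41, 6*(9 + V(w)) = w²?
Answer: -130476/63809 ≈ -2.0448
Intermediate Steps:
V(w) = -9 + w²/6
c = 20158 (c = -14 + 2*(246*41) = -14 + 2*10086 = -14 + 20172 = 20158)
(-12096 - 31396)/(V(-82) + c) = (-12096 - 31396)/((-9 + (⅙)*(-82)²) + 20158) = -43492/((-9 + (⅙)*6724) + 20158) = -43492/((-9 + 3362/3) + 20158) = -43492/(3335/3 + 20158) = -43492/63809/3 = -43492*3/63809 = -130476/63809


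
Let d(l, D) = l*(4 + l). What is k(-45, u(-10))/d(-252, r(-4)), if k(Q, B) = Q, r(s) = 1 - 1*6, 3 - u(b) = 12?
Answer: -5/6944 ≈ -0.00072005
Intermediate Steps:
u(b) = -9 (u(b) = 3 - 1*12 = 3 - 12 = -9)
r(s) = -5 (r(s) = 1 - 6 = -5)
k(-45, u(-10))/d(-252, r(-4)) = -45*(-1/(252*(4 - 252))) = -45/((-252*(-248))) = -45/62496 = -45*1/62496 = -5/6944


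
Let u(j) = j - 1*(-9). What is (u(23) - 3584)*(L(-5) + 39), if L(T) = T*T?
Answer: -227328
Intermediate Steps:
u(j) = 9 + j (u(j) = j + 9 = 9 + j)
L(T) = T**2
(u(23) - 3584)*(L(-5) + 39) = ((9 + 23) - 3584)*((-5)**2 + 39) = (32 - 3584)*(25 + 39) = -3552*64 = -227328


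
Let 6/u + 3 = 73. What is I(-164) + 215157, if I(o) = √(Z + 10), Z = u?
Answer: 215157 + √12355/35 ≈ 2.1516e+5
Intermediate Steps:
u = 3/35 (u = 6/(-3 + 73) = 6/70 = 6*(1/70) = 3/35 ≈ 0.085714)
Z = 3/35 ≈ 0.085714
I(o) = √12355/35 (I(o) = √(3/35 + 10) = √(353/35) = √12355/35)
I(-164) + 215157 = √12355/35 + 215157 = 215157 + √12355/35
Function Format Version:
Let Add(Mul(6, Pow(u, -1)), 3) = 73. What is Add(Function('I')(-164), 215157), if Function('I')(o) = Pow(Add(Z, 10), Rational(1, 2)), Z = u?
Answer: Add(215157, Mul(Rational(1, 35), Pow(12355, Rational(1, 2)))) ≈ 2.1516e+5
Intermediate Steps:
u = Rational(3, 35) (u = Mul(6, Pow(Add(-3, 73), -1)) = Mul(6, Pow(70, -1)) = Mul(6, Rational(1, 70)) = Rational(3, 35) ≈ 0.085714)
Z = Rational(3, 35) ≈ 0.085714
Function('I')(o) = Mul(Rational(1, 35), Pow(12355, Rational(1, 2))) (Function('I')(o) = Pow(Add(Rational(3, 35), 10), Rational(1, 2)) = Pow(Rational(353, 35), Rational(1, 2)) = Mul(Rational(1, 35), Pow(12355, Rational(1, 2))))
Add(Function('I')(-164), 215157) = Add(Mul(Rational(1, 35), Pow(12355, Rational(1, 2))), 215157) = Add(215157, Mul(Rational(1, 35), Pow(12355, Rational(1, 2))))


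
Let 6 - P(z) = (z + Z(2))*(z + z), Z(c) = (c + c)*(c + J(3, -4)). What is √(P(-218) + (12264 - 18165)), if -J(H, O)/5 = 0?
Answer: I*√97455 ≈ 312.18*I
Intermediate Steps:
J(H, O) = 0 (J(H, O) = -5*0 = 0)
Z(c) = 2*c² (Z(c) = (c + c)*(c + 0) = (2*c)*c = 2*c²)
P(z) = 6 - 2*z*(8 + z) (P(z) = 6 - (z + 2*2²)*(z + z) = 6 - (z + 2*4)*2*z = 6 - (z + 8)*2*z = 6 - (8 + z)*2*z = 6 - 2*z*(8 + z))
√(P(-218) + (12264 - 18165)) = √((6 - 16*(-218) - 2*(-218)²) + (12264 - 18165)) = √((6 + 3488 - 2*47524) - 5901) = √((6 + 3488 - 95048) - 5901) = √(-91554 - 5901) = √(-97455) = I*√97455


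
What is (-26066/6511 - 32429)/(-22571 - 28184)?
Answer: 42234257/66093161 ≈ 0.63901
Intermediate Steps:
(-26066/6511 - 32429)/(-22571 - 28184) = (-26066*1/6511 - 32429)/(-50755) = (-26066/6511 - 32429)*(-1/50755) = -211171285/6511*(-1/50755) = 42234257/66093161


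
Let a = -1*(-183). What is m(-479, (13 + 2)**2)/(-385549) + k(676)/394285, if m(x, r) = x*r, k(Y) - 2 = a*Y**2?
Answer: 6456929984953/30403237493 ≈ 212.38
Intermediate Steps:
a = 183
k(Y) = 2 + 183*Y**2
m(x, r) = r*x
m(-479, (13 + 2)**2)/(-385549) + k(676)/394285 = ((13 + 2)**2*(-479))/(-385549) + (2 + 183*676**2)/394285 = (15**2*(-479))*(-1/385549) + (2 + 183*456976)*(1/394285) = (225*(-479))*(-1/385549) + (2 + 83626608)*(1/394285) = -107775*(-1/385549) + 83626610*(1/394285) = 107775/385549 + 16725322/78857 = 6456929984953/30403237493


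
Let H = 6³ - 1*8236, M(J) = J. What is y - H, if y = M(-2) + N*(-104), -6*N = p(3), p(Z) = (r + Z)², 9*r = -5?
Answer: 1973542/243 ≈ 8121.6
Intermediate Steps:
r = -5/9 (r = (⅑)*(-5) = -5/9 ≈ -0.55556)
p(Z) = (-5/9 + Z)²
N = -242/243 (N = -(-5 + 9*3)²/486 = -(-5 + 27)²/486 = -22²/486 = -484/486 = -⅙*484/81 = -242/243 ≈ -0.99588)
y = 24682/243 (y = -2 - 242/243*(-104) = -2 + 25168/243 = 24682/243 ≈ 101.57)
H = -8020 (H = 216 - 8236 = -8020)
y - H = 24682/243 - 1*(-8020) = 24682/243 + 8020 = 1973542/243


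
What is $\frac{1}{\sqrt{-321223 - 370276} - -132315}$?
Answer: $\frac{132315}{17507950724} - \frac{i \sqrt{691499}}{17507950724} \approx 7.5574 \cdot 10^{-6} - 4.7496 \cdot 10^{-8} i$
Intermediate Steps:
$\frac{1}{\sqrt{-321223 - 370276} - -132315} = \frac{1}{\sqrt{-691499} + \left(-85630 + 217945\right)} = \frac{1}{i \sqrt{691499} + 132315} = \frac{1}{132315 + i \sqrt{691499}}$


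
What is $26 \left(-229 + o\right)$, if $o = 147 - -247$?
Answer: $4290$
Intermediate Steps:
$o = 394$ ($o = 147 + 247 = 394$)
$26 \left(-229 + o\right) = 26 \left(-229 + 394\right) = 26 \cdot 165 = 4290$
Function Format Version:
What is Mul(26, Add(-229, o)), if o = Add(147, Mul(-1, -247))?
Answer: 4290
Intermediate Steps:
o = 394 (o = Add(147, 247) = 394)
Mul(26, Add(-229, o)) = Mul(26, Add(-229, 394)) = Mul(26, 165) = 4290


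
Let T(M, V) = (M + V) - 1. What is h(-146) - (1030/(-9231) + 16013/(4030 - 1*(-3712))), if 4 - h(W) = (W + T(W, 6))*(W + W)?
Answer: -5989024329343/71466402 ≈ -83802.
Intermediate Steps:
T(M, V) = -1 + M + V
h(W) = 4 - 2*W*(5 + 2*W) (h(W) = 4 - (W + (-1 + W + 6))*(W + W) = 4 - (W + (5 + W))*2*W = 4 - (5 + 2*W)*2*W = 4 - 2*W*(5 + 2*W))
h(-146) - (1030/(-9231) + 16013/(4030 - 1*(-3712))) = (4 - 10*(-146) - 4*(-146)²) - (1030/(-9231) + 16013/(4030 - 1*(-3712))) = (4 + 1460 - 4*21316) - (1030*(-1/9231) + 16013/(4030 + 3712)) = (4 + 1460 - 85264) - (-1030/9231 + 16013/7742) = -83800 - (-1030/9231 + 16013*(1/7742)) = -83800 - (-1030/9231 + 16013/7742) = -83800 - 1*139841743/71466402 = -83800 - 139841743/71466402 = -5989024329343/71466402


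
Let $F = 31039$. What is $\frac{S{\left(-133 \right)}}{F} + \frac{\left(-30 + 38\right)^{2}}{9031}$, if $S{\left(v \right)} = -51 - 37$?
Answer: $\frac{1191768}{280313209} \approx 0.0042516$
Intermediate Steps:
$S{\left(v \right)} = -88$
$\frac{S{\left(-133 \right)}}{F} + \frac{\left(-30 + 38\right)^{2}}{9031} = - \frac{88}{31039} + \frac{\left(-30 + 38\right)^{2}}{9031} = \left(-88\right) \frac{1}{31039} + 8^{2} \cdot \frac{1}{9031} = - \frac{88}{31039} + 64 \cdot \frac{1}{9031} = - \frac{88}{31039} + \frac{64}{9031} = \frac{1191768}{280313209}$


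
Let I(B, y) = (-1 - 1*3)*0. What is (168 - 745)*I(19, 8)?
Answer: 0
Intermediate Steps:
I(B, y) = 0 (I(B, y) = (-1 - 3)*0 = -4*0 = 0)
(168 - 745)*I(19, 8) = (168 - 745)*0 = -577*0 = 0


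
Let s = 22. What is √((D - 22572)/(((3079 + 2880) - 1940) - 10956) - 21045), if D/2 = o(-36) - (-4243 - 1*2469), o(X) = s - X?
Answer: I*√1012664182621/6937 ≈ 145.06*I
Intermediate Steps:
o(X) = 22 - X
D = 13540 (D = 2*((22 - 1*(-36)) - (-4243 - 1*2469)) = 2*((22 + 36) - (-4243 - 2469)) = 2*(58 - 1*(-6712)) = 2*(58 + 6712) = 2*6770 = 13540)
√((D - 22572)/(((3079 + 2880) - 1940) - 10956) - 21045) = √((13540 - 22572)/(((3079 + 2880) - 1940) - 10956) - 21045) = √(-9032/((5959 - 1940) - 10956) - 21045) = √(-9032/(4019 - 10956) - 21045) = √(-9032/(-6937) - 21045) = √(-9032*(-1/6937) - 21045) = √(9032/6937 - 21045) = √(-145980133/6937) = I*√1012664182621/6937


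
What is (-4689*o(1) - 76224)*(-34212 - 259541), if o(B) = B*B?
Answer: 23768436489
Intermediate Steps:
o(B) = B²
(-4689*o(1) - 76224)*(-34212 - 259541) = (-4689*1² - 76224)*(-34212 - 259541) = (-4689*1 - 76224)*(-293753) = (-4689 - 76224)*(-293753) = -80913*(-293753) = 23768436489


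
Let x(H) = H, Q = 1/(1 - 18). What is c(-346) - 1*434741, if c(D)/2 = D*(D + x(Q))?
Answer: -3319561/17 ≈ -1.9527e+5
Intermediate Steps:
Q = -1/17 (Q = 1/(-17) = -1/17 ≈ -0.058824)
c(D) = 2*D*(-1/17 + D) (c(D) = 2*(D*(D - 1/17)) = 2*(D*(-1/17 + D)) = 2*D*(-1/17 + D))
c(-346) - 1*434741 = (2/17)*(-346)*(-1 + 17*(-346)) - 1*434741 = (2/17)*(-346)*(-1 - 5882) - 434741 = (2/17)*(-346)*(-5883) - 434741 = 4071036/17 - 434741 = -3319561/17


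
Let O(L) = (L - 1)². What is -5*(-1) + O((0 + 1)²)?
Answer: 5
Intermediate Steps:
O(L) = (-1 + L)²
-5*(-1) + O((0 + 1)²) = -5*(-1) + (-1 + (0 + 1)²)² = 5 + (-1 + 1²)² = 5 + (-1 + 1)² = 5 + 0² = 5 + 0 = 5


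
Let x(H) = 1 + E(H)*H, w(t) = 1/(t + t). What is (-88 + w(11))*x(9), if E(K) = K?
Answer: -79335/11 ≈ -7212.3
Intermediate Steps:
w(t) = 1/(2*t)
x(H) = 1 + H**2 (x(H) = 1 + H*H = 1 + H**2)
(-88 + w(11))*x(9) = (-88 + (1/2)/11)*(1 + 9**2) = (-88 + (1/2)*(1/11))*(1 + 81) = (-88 + 1/22)*82 = -1935/22*82 = -79335/11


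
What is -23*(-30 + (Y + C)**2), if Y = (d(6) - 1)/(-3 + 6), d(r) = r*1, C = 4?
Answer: -437/9 ≈ -48.556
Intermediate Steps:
d(r) = r
Y = 5/3 (Y = (6 - 1)/(-3 + 6) = 5/3 ≈ 1.6667)
-23*(-30 + (Y + C)**2) = -23*(-30 + (5/3 + 4)**2) = -23*(-30 + (17/3)**2) = -23*(-30 + 289/9) = -23*19/9 = -437/9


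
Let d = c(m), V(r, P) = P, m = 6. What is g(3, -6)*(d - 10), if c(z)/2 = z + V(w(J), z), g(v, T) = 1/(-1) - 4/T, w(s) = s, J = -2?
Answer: -14/3 ≈ -4.6667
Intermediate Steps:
g(v, T) = -1 - 4/T (g(v, T) = 1*(-1) - 4/T = -1 - 4/T)
c(z) = 4*z (c(z) = 2*(z + z) = 2*(2*z) = 4*z)
d = 24 (d = 4*6 = 24)
g(3, -6)*(d - 10) = ((-4 - 1*(-6))/(-6))*(24 - 10) = -(-4 + 6)/6*14 = -1/6*2*14 = -1/3*14 = -14/3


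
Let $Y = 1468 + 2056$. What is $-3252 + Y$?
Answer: $272$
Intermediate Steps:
$Y = 3524$
$-3252 + Y = -3252 + 3524 = 272$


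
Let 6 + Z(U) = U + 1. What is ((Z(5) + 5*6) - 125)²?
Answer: 9025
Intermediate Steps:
Z(U) = -5 + U (Z(U) = -6 + (U + 1) = -6 + (1 + U) = -5 + U)
((Z(5) + 5*6) - 125)² = (((-5 + 5) + 5*6) - 125)² = ((0 + 30) - 125)² = (30 - 125)² = (-95)² = 9025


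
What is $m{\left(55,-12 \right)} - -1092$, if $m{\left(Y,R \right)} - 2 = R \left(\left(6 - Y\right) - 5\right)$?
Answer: $1742$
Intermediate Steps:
$m{\left(Y,R \right)} = 2 + R \left(1 - Y\right)$ ($m{\left(Y,R \right)} = 2 + R \left(\left(6 - Y\right) - 5\right) = 2 + R \left(1 - Y\right)$)
$m{\left(55,-12 \right)} - -1092 = \left(2 - 12 - \left(-12\right) 55\right) - -1092 = \left(2 - 12 + 660\right) + 1092 = 650 + 1092 = 1742$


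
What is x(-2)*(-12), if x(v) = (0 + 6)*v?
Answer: 144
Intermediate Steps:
x(v) = 6*v
x(-2)*(-12) = (6*(-2))*(-12) = -12*(-12) = 144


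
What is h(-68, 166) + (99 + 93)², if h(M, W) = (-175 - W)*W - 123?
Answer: -19865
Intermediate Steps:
h(M, W) = -123 + W*(-175 - W) (h(M, W) = W*(-175 - W) - 123 = -123 + W*(-175 - W))
h(-68, 166) + (99 + 93)² = (-123 - 1*166² - 175*166) + (99 + 93)² = (-123 - 1*27556 - 29050) + 192² = (-123 - 27556 - 29050) + 36864 = -56729 + 36864 = -19865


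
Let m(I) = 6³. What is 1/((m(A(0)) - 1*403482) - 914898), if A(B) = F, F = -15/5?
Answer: -1/1318164 ≈ -7.5863e-7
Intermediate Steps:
F = -3 (F = -15*⅕ = -3)
A(B) = -3
m(I) = 216
1/((m(A(0)) - 1*403482) - 914898) = 1/((216 - 1*403482) - 914898) = 1/((216 - 403482) - 914898) = 1/(-403266 - 914898) = 1/(-1318164) = -1/1318164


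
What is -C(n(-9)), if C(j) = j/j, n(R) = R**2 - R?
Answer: -1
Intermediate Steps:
C(j) = 1
-C(n(-9)) = -1*1 = -1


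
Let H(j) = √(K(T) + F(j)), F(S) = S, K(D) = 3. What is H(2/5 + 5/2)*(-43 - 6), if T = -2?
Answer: -49*√590/10 ≈ -119.02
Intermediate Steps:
H(j) = √(3 + j)
H(2/5 + 5/2)*(-43 - 6) = √(3 + (2/5 + 5/2))*(-43 - 6) = √(3 + (2*(⅕) + 5*(½)))*(-49) = √(3 + (⅖ + 5/2))*(-49) = √(3 + 29/10)*(-49) = √(59/10)*(-49) = (√590/10)*(-49) = -49*√590/10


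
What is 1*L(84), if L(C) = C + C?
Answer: 168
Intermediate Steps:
L(C) = 2*C
1*L(84) = 1*(2*84) = 1*168 = 168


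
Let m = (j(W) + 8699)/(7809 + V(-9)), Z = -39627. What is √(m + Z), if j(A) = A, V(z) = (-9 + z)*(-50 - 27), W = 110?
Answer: 4*I*√209393974245/9195 ≈ 199.06*I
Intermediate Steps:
V(z) = 693 - 77*z (V(z) = (-9 + z)*(-77) = 693 - 77*z)
m = 8809/9195 (m = (110 + 8699)/(7809 + (693 - 77*(-9))) = 8809/(7809 + (693 + 693)) = 8809/(7809 + 1386) = 8809/9195 ≈ 0.95802)
√(m + Z) = √(8809/9195 - 39627) = √(-364361456/9195) = 4*I*√209393974245/9195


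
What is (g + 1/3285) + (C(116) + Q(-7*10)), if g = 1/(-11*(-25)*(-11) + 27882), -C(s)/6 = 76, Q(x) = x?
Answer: -42950630728/81655245 ≈ -526.00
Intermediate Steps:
C(s) = -456 (C(s) = -6*76 = -456)
g = 1/24857 (g = 1/(275*(-11) + 27882) = 1/(-3025 + 27882) = 1/24857 ≈ 4.0230e-5)
(g + 1/3285) + (C(116) + Q(-7*10)) = (1/24857 + 1/3285) + (-456 - 7*10) = (1/24857 + 1/3285) + (-456 - 70) = 28142/81655245 - 526 = -42950630728/81655245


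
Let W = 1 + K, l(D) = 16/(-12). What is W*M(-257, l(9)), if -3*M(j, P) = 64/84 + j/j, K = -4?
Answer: 37/21 ≈ 1.7619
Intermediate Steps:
l(D) = -4/3 (l(D) = 16*(-1/12) = -4/3)
M(j, P) = -37/63 (M(j, P) = -(64/84 + j/j)/3 = -(64*(1/84) + 1)/3 = -(16/21 + 1)/3 = -⅓*37/21 = -37/63)
W = -3 (W = 1 - 4 = -3)
W*M(-257, l(9)) = -3*(-37/63) = 37/21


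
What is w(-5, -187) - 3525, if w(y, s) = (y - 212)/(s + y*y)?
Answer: -570833/162 ≈ -3523.7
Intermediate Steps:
w(y, s) = (-212 + y)/(s + y²)
w(-5, -187) - 3525 = (-212 - 5)/(-187 + (-5)²) - 3525 = -217/(-187 + 25) - 3525 = -217/(-162) - 3525 = -1/162*(-217) - 3525 = 217/162 - 3525 = -570833/162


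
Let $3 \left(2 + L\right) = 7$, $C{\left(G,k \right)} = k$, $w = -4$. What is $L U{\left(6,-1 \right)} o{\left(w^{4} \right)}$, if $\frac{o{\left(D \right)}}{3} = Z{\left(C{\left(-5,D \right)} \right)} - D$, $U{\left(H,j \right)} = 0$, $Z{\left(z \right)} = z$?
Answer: $0$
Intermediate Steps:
$L = \frac{1}{3}$ ($L = -2 + \frac{1}{3} \cdot 7 = -2 + \frac{7}{3} = \frac{1}{3} \approx 0.33333$)
$o{\left(D \right)} = 0$ ($o{\left(D \right)} = 3 \left(D - D\right) = 3 \cdot 0 = 0$)
$L U{\left(6,-1 \right)} o{\left(w^{4} \right)} = \frac{1}{3} \cdot 0 \cdot 0 = 0 \cdot 0 = 0$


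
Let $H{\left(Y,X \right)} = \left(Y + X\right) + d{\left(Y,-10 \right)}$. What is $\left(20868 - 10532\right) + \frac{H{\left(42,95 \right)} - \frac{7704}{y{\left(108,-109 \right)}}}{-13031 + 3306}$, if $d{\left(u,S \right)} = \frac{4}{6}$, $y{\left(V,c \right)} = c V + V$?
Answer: $\frac{16283828791}{1575450} \approx 10336.0$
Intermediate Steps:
$y{\left(V,c \right)} = V + V c$ ($y{\left(V,c \right)} = V c + V = V + V c$)
$d{\left(u,S \right)} = \frac{2}{3}$ ($d{\left(u,S \right)} = 4 \cdot \frac{1}{6} = \frac{2}{3}$)
$H{\left(Y,X \right)} = \frac{2}{3} + X + Y$ ($H{\left(Y,X \right)} = \left(Y + X\right) + \frac{2}{3} = \left(X + Y\right) + \frac{2}{3} = \frac{2}{3} + X + Y$)
$\left(20868 - 10532\right) + \frac{H{\left(42,95 \right)} - \frac{7704}{y{\left(108,-109 \right)}}}{-13031 + 3306} = \left(20868 - 10532\right) + \frac{\left(\frac{2}{3} + 95 + 42\right) - \frac{7704}{108 \left(1 - 109\right)}}{-13031 + 3306} = 10336 + \frac{\frac{413}{3} - \frac{7704}{108 \left(-108\right)}}{-9725} = 10336 + \left(\frac{413}{3} - \frac{7704}{-11664}\right) \left(- \frac{1}{9725}\right) = 10336 + \left(\frac{413}{3} - - \frac{107}{162}\right) \left(- \frac{1}{9725}\right) = 10336 + \left(\frac{413}{3} + \frac{107}{162}\right) \left(- \frac{1}{9725}\right) = 10336 + \frac{22409}{162} \left(- \frac{1}{9725}\right) = 10336 - \frac{22409}{1575450} = \frac{16283828791}{1575450}$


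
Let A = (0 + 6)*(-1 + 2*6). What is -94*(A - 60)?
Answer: -564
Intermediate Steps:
A = 66 (A = 6*(-1 + 12) = 6*11 = 66)
-94*(A - 60) = -94*(66 - 60) = -94*6 = -564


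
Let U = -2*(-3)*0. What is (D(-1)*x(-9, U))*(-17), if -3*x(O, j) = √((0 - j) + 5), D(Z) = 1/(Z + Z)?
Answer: -17*√5/6 ≈ -6.3355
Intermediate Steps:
D(Z) = 1/(2*Z)
U = 0 (U = 6*0 = 0)
x(O, j) = -√(5 - j)/3 (x(O, j) = -√((0 - j) + 5)/3 = -√(-j + 5)/3 = -√(5 - j)/3)
(D(-1)*x(-9, U))*(-17) = (((½)/(-1))*(-√(5 - 1*0)/3))*(-17) = (((½)*(-1))*(-√(5 + 0)/3))*(-17) = -(-1)*√5/6*(-17) = (√5/6)*(-17) = -17*√5/6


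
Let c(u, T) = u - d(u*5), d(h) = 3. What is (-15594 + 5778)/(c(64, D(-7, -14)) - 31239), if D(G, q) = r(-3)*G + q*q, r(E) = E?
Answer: 4908/15589 ≈ 0.31484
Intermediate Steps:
D(G, q) = q² - 3*G (D(G, q) = -3*G + q*q = -3*G + q² = q² - 3*G)
c(u, T) = -3 + u (c(u, T) = u - 1*3 = u - 3 = -3 + u)
(-15594 + 5778)/(c(64, D(-7, -14)) - 31239) = (-15594 + 5778)/((-3 + 64) - 31239) = -9816/(61 - 31239) = -9816/(-31178) = -9816*(-1/31178) = 4908/15589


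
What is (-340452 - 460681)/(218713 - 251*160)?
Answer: -801133/178553 ≈ -4.4868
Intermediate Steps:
(-340452 - 460681)/(218713 - 251*160) = -801133/(218713 - 40160) = -801133/178553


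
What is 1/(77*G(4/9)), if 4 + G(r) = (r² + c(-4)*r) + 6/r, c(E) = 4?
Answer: 162/143143 ≈ 0.0011317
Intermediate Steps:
G(r) = -4 + r² + 4*r + 6/r (G(r) = -4 + ((r² + 4*r) + 6/r) = -4 + (r² + 4*r + 6/r) = -4 + r² + 4*r + 6/r)
1/(77*G(4/9)) = 1/(77*(-4 + (4/9)² + 4*(4/9) + 6/((4/9)))) = 1/(77*(-4 + (4*(⅑))² + 4*(4*(⅑)) + 6/((4*(⅑))))) = 1/(77*(-4 + (4/9)² + 4*(4/9) + 6/(4/9))) = 1/(77*(-4 + 16/81 + 16/9 + 6*(9/4))) = 1/(77*(-4 + 16/81 + 16/9 + 27/2)) = 1/(77*(1859/162)) = 1/(143143/162) = 162/143143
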